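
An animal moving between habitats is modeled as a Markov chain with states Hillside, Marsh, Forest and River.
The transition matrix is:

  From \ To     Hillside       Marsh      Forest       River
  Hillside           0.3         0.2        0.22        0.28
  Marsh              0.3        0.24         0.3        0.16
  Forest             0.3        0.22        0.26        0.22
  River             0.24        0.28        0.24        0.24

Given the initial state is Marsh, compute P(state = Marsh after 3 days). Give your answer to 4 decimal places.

Propagate the distribution vector 3 days from Marsh.
After 0 days: (0.0000, 1.0000, 0.0000, 0.0000)
After 1 day: (0.3000, 0.2400, 0.3000, 0.1600)
After 2 days: (0.2904, 0.2284, 0.2544, 0.2268)
After 3 days: (0.2864, 0.2324, 0.2530, 0.2283)
P(in Marsh after 3 days) = 0.2324

0.2324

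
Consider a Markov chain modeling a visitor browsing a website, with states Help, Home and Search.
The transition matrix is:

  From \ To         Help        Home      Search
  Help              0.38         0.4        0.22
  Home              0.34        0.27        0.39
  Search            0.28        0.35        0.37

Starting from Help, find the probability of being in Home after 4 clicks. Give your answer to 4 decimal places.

Propagate the distribution vector 4 clicks from Help.
After 0 clicks: (1.0000, 0.0000, 0.0000)
After 1 click: (0.3800, 0.4000, 0.2200)
After 2 clicks: (0.3420, 0.3370, 0.3210)
After 3 clicks: (0.3344, 0.3401, 0.3254)
After 4 clicks: (0.3339, 0.3395, 0.3266)
P(in Home after 4 clicks) = 0.3395

0.3395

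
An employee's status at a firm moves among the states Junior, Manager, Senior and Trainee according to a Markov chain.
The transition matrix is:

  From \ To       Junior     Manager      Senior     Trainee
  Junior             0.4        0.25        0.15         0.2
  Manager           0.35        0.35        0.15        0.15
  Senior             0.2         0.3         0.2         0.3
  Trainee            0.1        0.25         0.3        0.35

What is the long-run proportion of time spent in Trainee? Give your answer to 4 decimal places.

Let the stationary distribution be π with π = πP and π_1 + π_2 + π_3 + π_4 = 1.
π_1 = 0.4·π_1 + 0.35·π_2 + 0.2·π_3 + 0.1·π_4
π_2 = 0.25·π_1 + 0.35·π_2 + 0.3·π_3 + 0.25·π_4
π_3 = 0.15·π_1 + 0.15·π_2 + 0.2·π_3 + 0.3·π_4
Solving with the normalization constraint gives π = (0.2740, 0.2887, 0.1960, 0.2414).
So the stationary probability of Trainee is 0.2414.

0.2414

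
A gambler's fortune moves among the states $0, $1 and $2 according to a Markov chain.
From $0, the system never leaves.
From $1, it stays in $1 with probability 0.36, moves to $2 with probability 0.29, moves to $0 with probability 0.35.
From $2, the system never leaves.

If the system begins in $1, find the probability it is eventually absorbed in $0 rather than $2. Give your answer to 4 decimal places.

0.5469

Let h(s) be the probability of absorption at $0 starting from transient state s. Then h($0) = 1 and h($2) = 0. By first-step analysis:
h($1) = 0.35·1 + 0.36·h($1) + 0.29·0
Solving: h($1) = 0.5469.
Starting from $1, the probability is 0.5469.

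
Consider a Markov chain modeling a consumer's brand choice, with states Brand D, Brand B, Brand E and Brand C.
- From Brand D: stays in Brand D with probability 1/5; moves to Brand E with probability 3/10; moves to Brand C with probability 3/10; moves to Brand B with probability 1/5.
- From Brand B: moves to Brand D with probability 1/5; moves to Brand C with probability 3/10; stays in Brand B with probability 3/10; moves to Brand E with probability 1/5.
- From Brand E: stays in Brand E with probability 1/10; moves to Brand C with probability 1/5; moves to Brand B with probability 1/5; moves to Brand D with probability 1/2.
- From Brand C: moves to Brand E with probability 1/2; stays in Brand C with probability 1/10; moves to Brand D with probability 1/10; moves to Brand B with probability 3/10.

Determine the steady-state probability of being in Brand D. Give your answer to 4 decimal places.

0.2574

Let the stationary distribution be π with π = πP and π_1 + π_2 + π_3 + π_4 = 1.
π_1 = 0.2·π_1 + 0.2·π_2 + 0.5·π_3 + 0.1·π_4
π_2 = 0.2·π_1 + 0.3·π_2 + 0.2·π_3 + 0.3·π_4
π_3 = 0.3·π_1 + 0.2·π_2 + 0.1·π_3 + 0.5·π_4
Solving with the normalization constraint gives π = (0.2574, 0.2475, 0.2673, 0.2277).
So the stationary probability of Brand D is 0.2574.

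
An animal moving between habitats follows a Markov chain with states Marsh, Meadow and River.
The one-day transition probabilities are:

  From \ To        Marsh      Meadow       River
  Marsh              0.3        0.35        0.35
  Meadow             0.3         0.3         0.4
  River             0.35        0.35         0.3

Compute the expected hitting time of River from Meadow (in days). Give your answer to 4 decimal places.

Let t(s) be the expected number of days to first reach River from state s, with t(River) = 0. Conditioning on the first day:
t(Marsh) = 1 + 0.3·t(Marsh) + 0.35·t(Meadow)
t(Meadow) = 1 + 0.3·t(Marsh) + 0.3·t(Meadow)
Solving: t(Marsh) = 2.7273, t(Meadow) = 2.5974.
Expected days from Meadow to River: 2.5974.

2.5974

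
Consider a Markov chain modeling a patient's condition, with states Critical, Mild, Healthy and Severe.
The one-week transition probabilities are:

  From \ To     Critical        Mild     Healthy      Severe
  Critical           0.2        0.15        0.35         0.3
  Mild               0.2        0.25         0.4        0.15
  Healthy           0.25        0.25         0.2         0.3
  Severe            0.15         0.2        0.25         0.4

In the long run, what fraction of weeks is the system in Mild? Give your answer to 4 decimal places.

Let the stationary distribution be π with π = πP and π_1 + π_2 + π_3 + π_4 = 1.
π_1 = 0.2·π_1 + 0.2·π_2 + 0.25·π_3 + 0.15·π_4
π_2 = 0.15·π_1 + 0.25·π_2 + 0.25·π_3 + 0.2·π_4
π_3 = 0.35·π_1 + 0.4·π_2 + 0.2·π_3 + 0.25·π_4
Solving with the normalization constraint gives π = (0.1995, 0.2152, 0.2878, 0.2975).
So the stationary probability of Mild is 0.2152.

0.2152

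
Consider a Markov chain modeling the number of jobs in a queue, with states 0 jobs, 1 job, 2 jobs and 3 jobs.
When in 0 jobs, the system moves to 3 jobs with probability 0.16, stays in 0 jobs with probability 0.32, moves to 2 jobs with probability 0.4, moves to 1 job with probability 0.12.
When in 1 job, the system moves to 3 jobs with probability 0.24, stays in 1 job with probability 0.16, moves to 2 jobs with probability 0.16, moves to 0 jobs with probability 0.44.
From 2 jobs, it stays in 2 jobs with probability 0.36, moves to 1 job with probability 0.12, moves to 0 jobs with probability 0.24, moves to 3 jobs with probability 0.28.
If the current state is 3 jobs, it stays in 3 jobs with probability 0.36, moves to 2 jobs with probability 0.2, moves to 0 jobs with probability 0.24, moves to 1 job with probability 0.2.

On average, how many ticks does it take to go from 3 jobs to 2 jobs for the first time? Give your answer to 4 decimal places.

Let t(s) be the expected number of ticks to first reach 2 jobs from state s, with t(2 jobs) = 0. Conditioning on the first tick:
t(0 jobs) = 1 + 0.32·t(0 jobs) + 0.12·t(1 job) + 0.16·t(3 jobs)
t(1 job) = 1 + 0.44·t(0 jobs) + 0.16·t(1 job) + 0.24·t(3 jobs)
t(3 jobs) = 1 + 0.24·t(0 jobs) + 0.2·t(1 job) + 0.36·t(3 jobs)
Solving: t(0 jobs) = 3.0973, t(1 job) = 3.9433, t(3 jobs) = 3.9563.
Expected ticks from 3 jobs to 2 jobs: 3.9563.

3.9563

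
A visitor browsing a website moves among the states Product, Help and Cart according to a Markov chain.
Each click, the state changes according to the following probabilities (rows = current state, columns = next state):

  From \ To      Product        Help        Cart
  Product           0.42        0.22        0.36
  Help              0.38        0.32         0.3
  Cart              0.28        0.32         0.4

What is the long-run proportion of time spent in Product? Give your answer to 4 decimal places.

Let the stationary distribution be π with π = πP and π_1 + π_2 + π_3 = 1.
π_1 = 0.42·π_1 + 0.38·π_2 + 0.28·π_3
π_2 = 0.22·π_1 + 0.32·π_2 + 0.32·π_3
Solving with the normalization constraint gives π = (0.3586, 0.2841, 0.3572).
So the stationary probability of Product is 0.3586.

0.3586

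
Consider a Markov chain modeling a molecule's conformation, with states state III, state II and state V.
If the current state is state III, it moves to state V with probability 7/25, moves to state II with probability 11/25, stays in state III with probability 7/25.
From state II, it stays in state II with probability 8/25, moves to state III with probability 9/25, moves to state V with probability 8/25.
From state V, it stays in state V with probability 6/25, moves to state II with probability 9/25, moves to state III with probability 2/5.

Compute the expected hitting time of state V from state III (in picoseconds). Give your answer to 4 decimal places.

Let t(s) be the expected number of picoseconds to first reach state V from state s, with t(state V) = 0. Conditioning on the first picosecond:
t(state III) = 1 + 0.28·t(state III) + 0.44·t(state II)
t(state II) = 1 + 0.36·t(state III) + 0.32·t(state II)
Solving: t(state III) = 3.3816, t(state II) = 3.2609.
Expected picoseconds from state III to state V: 3.3816.

3.3816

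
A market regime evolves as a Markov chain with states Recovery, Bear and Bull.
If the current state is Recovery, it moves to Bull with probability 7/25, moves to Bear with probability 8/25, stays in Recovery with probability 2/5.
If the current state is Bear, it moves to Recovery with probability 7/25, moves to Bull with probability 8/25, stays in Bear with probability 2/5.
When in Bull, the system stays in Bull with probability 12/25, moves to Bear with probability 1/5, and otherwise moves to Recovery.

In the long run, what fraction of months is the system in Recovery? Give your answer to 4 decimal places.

0.3348

Let the stationary distribution be π with π = πP and π_1 + π_2 + π_3 = 1.
π_1 = 0.4·π_1 + 0.28·π_2 + 0.32·π_3
π_2 = 0.32·π_1 + 0.4·π_2 + 0.2·π_3
Solving with the normalization constraint gives π = (0.3348, 0.3002, 0.3650).
So the stationary probability of Recovery is 0.3348.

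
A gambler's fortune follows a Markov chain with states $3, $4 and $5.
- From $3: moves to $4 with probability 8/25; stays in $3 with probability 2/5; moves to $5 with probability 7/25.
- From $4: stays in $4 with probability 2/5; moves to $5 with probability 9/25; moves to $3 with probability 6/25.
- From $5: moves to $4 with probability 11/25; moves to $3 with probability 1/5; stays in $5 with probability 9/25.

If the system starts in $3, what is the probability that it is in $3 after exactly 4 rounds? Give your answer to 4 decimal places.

Propagate the distribution vector 4 rounds from $3.
After 0 rounds: (1.0000, 0.0000, 0.0000)
After 1 round: (0.4000, 0.3200, 0.2800)
After 2 rounds: (0.2928, 0.3792, 0.3280)
After 3 rounds: (0.2737, 0.3897, 0.3366)
After 4 rounds: (0.2703, 0.3916, 0.3381)
P(in $3 after 4 rounds) = 0.2703

0.2703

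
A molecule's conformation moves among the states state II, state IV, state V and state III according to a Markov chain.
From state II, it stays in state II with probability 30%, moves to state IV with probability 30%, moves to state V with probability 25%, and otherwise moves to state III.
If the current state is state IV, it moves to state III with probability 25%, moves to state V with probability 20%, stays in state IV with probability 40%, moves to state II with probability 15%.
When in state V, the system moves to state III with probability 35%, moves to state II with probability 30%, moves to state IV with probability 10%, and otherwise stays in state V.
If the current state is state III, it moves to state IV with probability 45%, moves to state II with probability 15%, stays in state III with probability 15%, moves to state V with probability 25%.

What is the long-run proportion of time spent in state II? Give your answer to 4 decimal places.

Let the stationary distribution be π with π = πP and π_1 + π_2 + π_3 + π_4 = 1.
π_1 = 0.3·π_1 + 0.15·π_2 + 0.3·π_3 + 0.15·π_4
π_2 = 0.3·π_1 + 0.4·π_2 + 0.1·π_3 + 0.45·π_4
π_3 = 0.25·π_1 + 0.2·π_2 + 0.25·π_3 + 0.25·π_4
Solving with the normalization constraint gives π = (0.2178, 0.3195, 0.2340, 0.2288).
So the stationary probability of state II is 0.2178.

0.2178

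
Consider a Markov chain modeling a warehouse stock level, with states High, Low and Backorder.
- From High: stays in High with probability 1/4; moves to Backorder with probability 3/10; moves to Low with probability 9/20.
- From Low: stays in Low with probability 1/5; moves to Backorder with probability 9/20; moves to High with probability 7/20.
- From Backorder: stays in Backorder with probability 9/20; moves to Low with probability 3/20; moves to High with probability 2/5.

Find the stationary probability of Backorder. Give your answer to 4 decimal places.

0.3995

Let the stationary distribution be π with π = πP and π_1 + π_2 + π_3 = 1.
π_1 = 0.25·π_1 + 0.35·π_2 + 0.4·π_3
π_2 = 0.45·π_1 + 0.2·π_2 + 0.15·π_3
Solving with the normalization constraint gives π = (0.3363, 0.2641, 0.3995).
So the stationary probability of Backorder is 0.3995.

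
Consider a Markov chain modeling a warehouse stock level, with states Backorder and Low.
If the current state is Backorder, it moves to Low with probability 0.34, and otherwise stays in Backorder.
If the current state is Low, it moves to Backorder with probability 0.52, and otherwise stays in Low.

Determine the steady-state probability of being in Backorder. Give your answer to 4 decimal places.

0.6047

Let the stationary distribution be π with π = πP and π_1 + π_2 = 1.
π_1 = 0.66·π_1 + 0.52·π_2
Solving with the normalization constraint gives π = (0.6047, 0.3953).
So the stationary probability of Backorder is 0.6047.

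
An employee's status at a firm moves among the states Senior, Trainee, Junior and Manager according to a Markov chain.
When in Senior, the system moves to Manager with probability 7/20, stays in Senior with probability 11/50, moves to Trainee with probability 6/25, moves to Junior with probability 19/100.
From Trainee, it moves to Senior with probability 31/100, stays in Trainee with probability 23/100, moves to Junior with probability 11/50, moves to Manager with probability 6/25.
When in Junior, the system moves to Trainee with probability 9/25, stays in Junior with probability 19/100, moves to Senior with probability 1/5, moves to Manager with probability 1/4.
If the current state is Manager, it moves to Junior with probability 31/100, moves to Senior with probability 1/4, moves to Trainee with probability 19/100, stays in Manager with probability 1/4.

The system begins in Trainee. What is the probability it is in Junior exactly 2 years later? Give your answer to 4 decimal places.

0.2257

Propagate the distribution vector 2 years from Trainee.
After 0 years: (0.0000, 1.0000, 0.0000, 0.0000)
After 1 year: (0.3100, 0.2300, 0.2200, 0.2400)
After 2 years: (0.2435, 0.2521, 0.2257, 0.2787)
P(in Junior after 2 years) = 0.2257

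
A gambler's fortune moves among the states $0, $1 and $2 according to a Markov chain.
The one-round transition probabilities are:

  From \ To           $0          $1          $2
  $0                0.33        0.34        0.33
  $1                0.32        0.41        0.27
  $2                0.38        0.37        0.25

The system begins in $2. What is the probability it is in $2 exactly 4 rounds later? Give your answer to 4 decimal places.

Propagate the distribution vector 4 rounds from $2.
After 0 rounds: (0.0000, 0.0000, 1.0000)
After 1 round: (0.3800, 0.3700, 0.2500)
After 2 rounds: (0.3388, 0.3734, 0.2878)
After 3 rounds: (0.3407, 0.3748, 0.2846)
After 4 rounds: (0.3405, 0.3748, 0.2847)
P(in $2 after 4 rounds) = 0.2847

0.2847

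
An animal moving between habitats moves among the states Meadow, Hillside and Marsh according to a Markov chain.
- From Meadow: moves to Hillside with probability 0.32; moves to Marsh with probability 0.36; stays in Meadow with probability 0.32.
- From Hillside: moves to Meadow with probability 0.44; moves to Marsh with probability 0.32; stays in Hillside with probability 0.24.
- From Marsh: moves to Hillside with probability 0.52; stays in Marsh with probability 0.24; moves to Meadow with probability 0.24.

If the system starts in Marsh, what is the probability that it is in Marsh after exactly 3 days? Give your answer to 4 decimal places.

Propagate the distribution vector 3 days from Marsh.
After 0 days: (0.0000, 0.0000, 1.0000)
After 1 day: (0.2400, 0.5200, 0.2400)
After 2 days: (0.3632, 0.3264, 0.3104)
After 3 days: (0.3343, 0.3560, 0.3097)
P(in Marsh after 3 days) = 0.3097

0.3097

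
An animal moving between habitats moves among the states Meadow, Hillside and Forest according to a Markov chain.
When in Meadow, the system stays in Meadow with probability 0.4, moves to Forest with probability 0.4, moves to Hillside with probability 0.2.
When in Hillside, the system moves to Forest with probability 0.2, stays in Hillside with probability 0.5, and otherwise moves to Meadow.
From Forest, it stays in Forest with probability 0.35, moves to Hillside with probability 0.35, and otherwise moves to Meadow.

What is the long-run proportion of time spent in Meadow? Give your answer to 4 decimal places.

0.3333

Let the stationary distribution be π with π = πP and π_1 + π_2 + π_3 = 1.
π_1 = 0.4·π_1 + 0.3·π_2 + 0.3·π_3
π_2 = 0.2·π_1 + 0.5·π_2 + 0.35·π_3
Solving with the normalization constraint gives π = (0.3333, 0.3529, 0.3137).
So the stationary probability of Meadow is 0.3333.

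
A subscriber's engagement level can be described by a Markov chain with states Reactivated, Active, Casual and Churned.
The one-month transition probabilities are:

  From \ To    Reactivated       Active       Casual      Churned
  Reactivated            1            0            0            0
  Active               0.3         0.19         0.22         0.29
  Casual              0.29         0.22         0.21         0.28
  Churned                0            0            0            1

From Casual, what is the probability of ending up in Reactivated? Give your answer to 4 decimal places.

0.5087

Let h(s) be the probability of absorption at Reactivated starting from transient state s. Then h(Reactivated) = 1 and h(Churned) = 0. By first-step analysis:
h(Active) = 0.3·1 + 0.19·h(Active) + 0.22·h(Casual) + 0.29·0
h(Casual) = 0.29·1 + 0.22·h(Active) + 0.21·h(Casual) + 0.28·0
Solving: h(Active) = 0.5085, h(Casual) = 0.5087.
Starting from Casual, the probability is 0.5087.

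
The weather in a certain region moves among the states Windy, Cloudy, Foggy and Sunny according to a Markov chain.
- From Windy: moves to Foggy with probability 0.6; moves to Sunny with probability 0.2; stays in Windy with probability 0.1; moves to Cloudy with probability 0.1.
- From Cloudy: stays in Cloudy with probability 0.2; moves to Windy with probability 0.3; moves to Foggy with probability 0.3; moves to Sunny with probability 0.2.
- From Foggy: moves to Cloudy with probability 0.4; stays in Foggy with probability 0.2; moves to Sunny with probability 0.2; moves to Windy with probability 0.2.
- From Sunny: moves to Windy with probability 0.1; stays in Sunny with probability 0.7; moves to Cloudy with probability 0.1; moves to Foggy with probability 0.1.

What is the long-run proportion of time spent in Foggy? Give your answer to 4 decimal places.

Let the stationary distribution be π with π = πP and π_1 + π_2 + π_3 + π_4 = 1.
π_1 = 0.1·π_1 + 0.3·π_2 + 0.2·π_3 + 0.1·π_4
π_2 = 0.1·π_1 + 0.2·π_2 + 0.4·π_3 + 0.1·π_4
π_3 = 0.6·π_1 + 0.3·π_2 + 0.2·π_3 + 0.1·π_4
Solving with the normalization constraint gives π = (0.1630, 0.1926, 0.2444, 0.4000).
So the stationary probability of Foggy is 0.2444.

0.2444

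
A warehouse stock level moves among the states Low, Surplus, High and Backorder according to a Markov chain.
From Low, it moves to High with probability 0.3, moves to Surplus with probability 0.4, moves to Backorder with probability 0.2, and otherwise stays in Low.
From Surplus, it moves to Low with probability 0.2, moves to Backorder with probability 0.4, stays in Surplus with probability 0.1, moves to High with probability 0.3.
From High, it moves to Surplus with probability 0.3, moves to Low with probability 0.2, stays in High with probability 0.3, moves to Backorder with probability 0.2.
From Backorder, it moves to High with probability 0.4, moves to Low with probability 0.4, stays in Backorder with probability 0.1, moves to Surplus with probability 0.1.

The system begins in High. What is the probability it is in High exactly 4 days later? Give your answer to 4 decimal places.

0.3220

Propagate the distribution vector 4 days from High.
After 0 days: (0.0000, 0.0000, 1.0000, 0.0000)
After 1 day: (0.2000, 0.3000, 0.3000, 0.2000)
After 2 days: (0.2200, 0.2200, 0.3200, 0.2400)
After 3 days: (0.2260, 0.2300, 0.3240, 0.2200)
After 4 days: (0.2214, 0.2326, 0.3220, 0.2240)
P(in High after 4 days) = 0.3220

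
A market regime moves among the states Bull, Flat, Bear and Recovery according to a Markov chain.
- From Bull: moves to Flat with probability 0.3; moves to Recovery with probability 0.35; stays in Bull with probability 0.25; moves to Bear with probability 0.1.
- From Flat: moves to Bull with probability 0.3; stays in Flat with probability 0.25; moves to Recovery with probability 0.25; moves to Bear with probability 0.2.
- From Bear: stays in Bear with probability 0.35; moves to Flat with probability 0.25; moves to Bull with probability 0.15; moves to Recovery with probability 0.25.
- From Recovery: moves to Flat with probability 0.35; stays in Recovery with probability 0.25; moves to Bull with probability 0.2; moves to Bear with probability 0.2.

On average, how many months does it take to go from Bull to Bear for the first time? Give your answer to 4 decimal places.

6.2873

Let t(s) be the expected number of months to first reach Bear from state s, with t(Bear) = 0. Conditioning on the first month:
t(Bull) = 1 + 0.25·t(Bull) + 0.3·t(Flat) + 0.35·t(Recovery)
t(Flat) = 1 + 0.3·t(Bull) + 0.25·t(Flat) + 0.25·t(Recovery)
t(Recovery) = 1 + 0.2·t(Bull) + 0.35·t(Flat) + 0.25·t(Recovery)
Solving: t(Bull) = 6.2873, t(Flat) = 5.7453, t(Recovery) = 5.6911.
Expected months from Bull to Bear: 6.2873.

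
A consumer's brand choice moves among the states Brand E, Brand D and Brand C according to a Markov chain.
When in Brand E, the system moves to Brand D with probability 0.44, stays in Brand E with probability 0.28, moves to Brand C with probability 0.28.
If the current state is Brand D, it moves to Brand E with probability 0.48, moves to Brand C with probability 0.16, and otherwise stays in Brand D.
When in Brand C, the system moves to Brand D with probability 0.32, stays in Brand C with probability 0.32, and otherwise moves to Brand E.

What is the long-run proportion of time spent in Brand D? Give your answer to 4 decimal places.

0.3803

Let the stationary distribution be π with π = πP and π_1 + π_2 + π_3 = 1.
π_1 = 0.28·π_1 + 0.48·π_2 + 0.36·π_3
π_2 = 0.44·π_1 + 0.36·π_2 + 0.32·π_3
Solving with the normalization constraint gives π = (0.3756, 0.3803, 0.2441).
So the stationary probability of Brand D is 0.3803.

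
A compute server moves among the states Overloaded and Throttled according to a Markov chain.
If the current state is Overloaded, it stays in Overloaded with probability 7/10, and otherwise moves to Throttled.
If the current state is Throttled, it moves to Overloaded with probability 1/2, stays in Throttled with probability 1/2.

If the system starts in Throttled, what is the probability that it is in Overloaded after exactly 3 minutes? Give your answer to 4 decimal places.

0.6200

Propagate the distribution vector 3 minutes from Throttled.
After 0 minutes: (0.0000, 1.0000)
After 1 minute: (0.5000, 0.5000)
After 2 minutes: (0.6000, 0.4000)
After 3 minutes: (0.6200, 0.3800)
P(in Overloaded after 3 minutes) = 0.6200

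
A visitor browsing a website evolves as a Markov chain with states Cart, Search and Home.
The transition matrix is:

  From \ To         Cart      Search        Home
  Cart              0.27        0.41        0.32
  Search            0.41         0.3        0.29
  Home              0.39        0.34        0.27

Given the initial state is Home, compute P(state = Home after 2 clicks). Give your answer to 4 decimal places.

Sum over the intermediate state after 1 click:
P = P(Home→Cart)·P(Cart→Home) + P(Home→Search)·P(Search→Home) + P(Home→Home)·P(Home→Home)
  = 0.39×0.32 + 0.34×0.29 + 0.27×0.27
  = 0.1248 + 0.0986 + 0.0729 = 0.2963

0.2963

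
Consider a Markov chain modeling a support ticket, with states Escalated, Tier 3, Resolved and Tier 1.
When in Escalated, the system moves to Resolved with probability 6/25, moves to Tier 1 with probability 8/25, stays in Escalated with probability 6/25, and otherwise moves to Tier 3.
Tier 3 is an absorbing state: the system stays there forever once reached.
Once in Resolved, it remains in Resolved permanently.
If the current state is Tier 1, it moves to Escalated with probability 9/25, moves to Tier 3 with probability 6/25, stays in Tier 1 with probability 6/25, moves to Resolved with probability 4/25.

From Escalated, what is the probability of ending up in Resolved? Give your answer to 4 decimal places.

0.5052

Let h(s) be the probability of absorption at Resolved starting from transient state s. Then h(Resolved) = 1 and h(Tier 3) = 0. By first-step analysis:
h(Escalated) = 0.24·h(Escalated) + 0.2·0 + 0.24·1 + 0.32·h(Tier 1)
h(Tier 1) = 0.36·h(Escalated) + 0.24·0 + 0.16·1 + 0.24·h(Tier 1)
Solving: h(Escalated) = 0.5052, h(Tier 1) = 0.4498.
Starting from Escalated, the probability is 0.5052.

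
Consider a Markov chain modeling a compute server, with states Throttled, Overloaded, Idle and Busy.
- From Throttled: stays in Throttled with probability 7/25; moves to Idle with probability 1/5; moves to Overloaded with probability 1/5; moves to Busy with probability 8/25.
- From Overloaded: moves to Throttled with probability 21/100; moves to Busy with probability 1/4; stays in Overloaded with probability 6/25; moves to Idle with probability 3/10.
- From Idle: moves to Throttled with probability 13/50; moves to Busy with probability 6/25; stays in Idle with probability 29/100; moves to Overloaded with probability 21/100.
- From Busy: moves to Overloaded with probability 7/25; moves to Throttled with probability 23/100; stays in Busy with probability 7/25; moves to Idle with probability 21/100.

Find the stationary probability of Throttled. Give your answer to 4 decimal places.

0.2450

Let the stationary distribution be π with π = πP and π_1 + π_2 + π_3 + π_4 = 1.
π_1 = 0.28·π_1 + 0.21·π_2 + 0.26·π_3 + 0.23·π_4
π_2 = 0.2·π_1 + 0.24·π_2 + 0.21·π_3 + 0.28·π_4
π_3 = 0.2·π_1 + 0.3·π_2 + 0.29·π_3 + 0.21·π_4
Solving with the normalization constraint gives π = (0.2450, 0.2337, 0.2485, 0.2729).
So the stationary probability of Throttled is 0.2450.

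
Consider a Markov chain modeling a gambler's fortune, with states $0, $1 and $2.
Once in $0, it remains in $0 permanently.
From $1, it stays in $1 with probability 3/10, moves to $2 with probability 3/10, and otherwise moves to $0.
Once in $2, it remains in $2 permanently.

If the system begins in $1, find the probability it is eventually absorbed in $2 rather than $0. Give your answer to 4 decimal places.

0.4286

Let h(s) be the probability of absorption at $2 starting from transient state s. Then h($2) = 1 and h($0) = 0. By first-step analysis:
h($1) = 0.4·0 + 0.3·h($1) + 0.3·1
Solving: h($1) = 0.4286.
Starting from $1, the probability is 0.4286.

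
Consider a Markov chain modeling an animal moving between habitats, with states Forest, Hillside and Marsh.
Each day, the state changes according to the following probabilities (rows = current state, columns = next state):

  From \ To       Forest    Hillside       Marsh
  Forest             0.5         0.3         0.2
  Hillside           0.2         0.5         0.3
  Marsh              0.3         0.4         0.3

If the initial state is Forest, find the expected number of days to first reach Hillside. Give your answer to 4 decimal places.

Let t(s) be the expected number of days to first reach Hillside from state s, with t(Hillside) = 0. Conditioning on the first day:
t(Forest) = 1 + 0.5·t(Forest) + 0.2·t(Marsh)
t(Marsh) = 1 + 0.3·t(Forest) + 0.3·t(Marsh)
Solving: t(Forest) = 3.1034, t(Marsh) = 2.7586.
Expected days from Forest to Hillside: 3.1034.

3.1034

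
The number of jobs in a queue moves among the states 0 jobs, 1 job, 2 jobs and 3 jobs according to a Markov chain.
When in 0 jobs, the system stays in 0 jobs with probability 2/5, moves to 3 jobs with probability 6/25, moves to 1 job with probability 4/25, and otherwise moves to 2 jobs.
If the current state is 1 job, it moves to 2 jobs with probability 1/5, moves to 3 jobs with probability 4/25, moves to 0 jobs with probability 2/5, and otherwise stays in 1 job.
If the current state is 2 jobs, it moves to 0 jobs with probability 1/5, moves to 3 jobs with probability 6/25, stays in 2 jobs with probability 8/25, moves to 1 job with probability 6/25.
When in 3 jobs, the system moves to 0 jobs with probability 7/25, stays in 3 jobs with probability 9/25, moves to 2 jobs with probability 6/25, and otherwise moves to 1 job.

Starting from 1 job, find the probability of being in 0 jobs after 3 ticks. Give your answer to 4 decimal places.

Propagate the distribution vector 3 ticks from 1 job.
After 0 ticks: (0.0000, 1.0000, 0.0000, 0.0000)
After 1 tick: (0.4000, 0.2400, 0.2000, 0.1600)
After 2 ticks: (0.3408, 0.1888, 0.2304, 0.2400)
After 3 ticks: (0.3251, 0.1839, 0.2372, 0.2537)
P(in 0 jobs after 3 ticks) = 0.3251

0.3251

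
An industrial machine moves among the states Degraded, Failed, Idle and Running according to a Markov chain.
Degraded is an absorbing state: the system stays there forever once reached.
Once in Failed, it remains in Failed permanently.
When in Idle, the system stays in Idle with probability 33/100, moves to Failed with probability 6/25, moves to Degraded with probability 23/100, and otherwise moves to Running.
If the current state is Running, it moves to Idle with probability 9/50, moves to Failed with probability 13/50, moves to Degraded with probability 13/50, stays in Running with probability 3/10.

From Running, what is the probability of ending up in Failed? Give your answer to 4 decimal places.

Let h(s) be the probability of absorption at Failed starting from transient state s. Then h(Failed) = 1 and h(Degraded) = 0. By first-step analysis:
h(Idle) = 0.23·0 + 0.24·1 + 0.33·h(Idle) + 0.2·h(Running)
h(Running) = 0.26·0 + 0.26·1 + 0.18·h(Idle) + 0.3·h(Running)
Solving: h(Idle) = 0.5081, h(Running) = 0.5021.
Starting from Running, the probability is 0.5021.

0.5021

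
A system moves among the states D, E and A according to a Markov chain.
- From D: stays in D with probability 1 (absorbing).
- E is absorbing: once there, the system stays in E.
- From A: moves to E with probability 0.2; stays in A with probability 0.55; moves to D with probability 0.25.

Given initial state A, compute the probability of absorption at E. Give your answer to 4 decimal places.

Let h(s) be the probability of absorption at E starting from transient state s. Then h(E) = 1 and h(D) = 0. By first-step analysis:
h(A) = 0.25·0 + 0.2·1 + 0.55·h(A)
Solving: h(A) = 0.4444.
Starting from A, the probability is 0.4444.

0.4444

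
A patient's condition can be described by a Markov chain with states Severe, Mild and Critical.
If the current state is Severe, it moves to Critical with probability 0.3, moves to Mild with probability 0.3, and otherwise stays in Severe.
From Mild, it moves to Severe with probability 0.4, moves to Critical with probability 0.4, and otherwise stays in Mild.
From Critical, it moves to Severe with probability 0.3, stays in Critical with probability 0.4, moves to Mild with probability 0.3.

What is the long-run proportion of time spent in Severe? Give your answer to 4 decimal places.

0.3636

Let the stationary distribution be π with π = πP and π_1 + π_2 + π_3 = 1.
π_1 = 0.4·π_1 + 0.4·π_2 + 0.3·π_3
π_2 = 0.3·π_1 + 0.2·π_2 + 0.3·π_3
Solving with the normalization constraint gives π = (0.3636, 0.2727, 0.3636).
So the stationary probability of Severe is 0.3636.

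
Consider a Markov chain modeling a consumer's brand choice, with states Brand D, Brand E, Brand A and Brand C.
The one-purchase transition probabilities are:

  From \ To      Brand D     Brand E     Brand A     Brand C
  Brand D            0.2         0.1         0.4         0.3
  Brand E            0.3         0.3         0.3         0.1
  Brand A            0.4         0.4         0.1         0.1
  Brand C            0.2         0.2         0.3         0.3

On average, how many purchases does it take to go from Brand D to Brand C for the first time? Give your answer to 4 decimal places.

5.1196

Let t(s) be the expected number of purchases to first reach Brand C from state s, with t(Brand C) = 0. Conditioning on the first purchase:
t(Brand D) = 1 + 0.2·t(Brand D) + 0.1·t(Brand E) + 0.4·t(Brand A)
t(Brand E) = 1 + 0.3·t(Brand D) + 0.3·t(Brand E) + 0.3·t(Brand A)
t(Brand A) = 1 + 0.4·t(Brand D) + 0.4·t(Brand E) + 0.1·t(Brand A)
Solving: t(Brand D) = 5.1196, t(Brand E) = 6.2679, t(Brand A) = 6.1722.
Expected purchases from Brand D to Brand C: 5.1196.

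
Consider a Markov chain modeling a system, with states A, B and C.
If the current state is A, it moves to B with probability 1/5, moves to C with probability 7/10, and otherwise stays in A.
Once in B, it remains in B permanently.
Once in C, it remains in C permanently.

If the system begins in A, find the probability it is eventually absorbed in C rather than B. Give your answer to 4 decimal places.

0.7778

Let h(s) be the probability of absorption at C starting from transient state s. Then h(C) = 1 and h(B) = 0. By first-step analysis:
h(A) = 0.1·h(A) + 0.2·0 + 0.7·1
Solving: h(A) = 0.7778.
Starting from A, the probability is 0.7778.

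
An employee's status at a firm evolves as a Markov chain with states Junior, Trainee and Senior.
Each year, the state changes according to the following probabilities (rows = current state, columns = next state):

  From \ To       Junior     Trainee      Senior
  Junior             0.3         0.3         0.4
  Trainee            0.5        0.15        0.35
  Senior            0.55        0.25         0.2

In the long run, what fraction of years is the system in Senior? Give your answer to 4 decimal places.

Let the stationary distribution be π with π = πP and π_1 + π_2 + π_3 = 1.
π_1 = 0.3·π_1 + 0.5·π_2 + 0.55·π_3
π_2 = 0.3·π_1 + 0.15·π_2 + 0.25·π_3
Solving with the normalization constraint gives π = (0.4301, 0.2468, 0.3230).
So the stationary probability of Senior is 0.3230.

0.3230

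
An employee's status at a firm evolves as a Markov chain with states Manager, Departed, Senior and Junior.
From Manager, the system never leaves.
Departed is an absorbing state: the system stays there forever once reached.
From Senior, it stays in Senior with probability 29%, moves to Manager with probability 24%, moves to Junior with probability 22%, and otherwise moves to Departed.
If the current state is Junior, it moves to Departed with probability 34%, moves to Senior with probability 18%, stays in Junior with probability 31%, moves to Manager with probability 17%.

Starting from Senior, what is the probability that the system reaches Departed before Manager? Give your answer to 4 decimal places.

0.5492

Let h(s) be the probability of absorption at Departed starting from transient state s. Then h(Departed) = 1 and h(Manager) = 0. By first-step analysis:
h(Senior) = 0.24·0 + 0.25·1 + 0.29·h(Senior) + 0.22·h(Junior)
h(Junior) = 0.17·0 + 0.34·1 + 0.18·h(Senior) + 0.31·h(Junior)
Solving: h(Senior) = 0.5492, h(Junior) = 0.6360.
Starting from Senior, the probability is 0.5492.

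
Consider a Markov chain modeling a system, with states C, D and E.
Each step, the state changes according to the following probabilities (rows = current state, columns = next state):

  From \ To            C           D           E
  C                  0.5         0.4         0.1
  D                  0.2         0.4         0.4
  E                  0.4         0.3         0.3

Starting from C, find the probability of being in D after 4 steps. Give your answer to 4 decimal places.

0.3735

Propagate the distribution vector 4 steps from C.
After 0 steps: (1.0000, 0.0000, 0.0000)
After 1 step: (0.5000, 0.4000, 0.1000)
After 2 steps: (0.3700, 0.3900, 0.2400)
After 3 steps: (0.3590, 0.3760, 0.2650)
After 4 steps: (0.3607, 0.3735, 0.2658)
P(in D after 4 steps) = 0.3735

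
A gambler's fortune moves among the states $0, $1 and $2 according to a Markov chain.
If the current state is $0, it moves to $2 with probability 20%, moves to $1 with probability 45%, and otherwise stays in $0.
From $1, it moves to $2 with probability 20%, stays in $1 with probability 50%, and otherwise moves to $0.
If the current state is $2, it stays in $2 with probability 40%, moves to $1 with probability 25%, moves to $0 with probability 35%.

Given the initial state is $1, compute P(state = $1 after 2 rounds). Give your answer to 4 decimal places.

0.4350

Sum over the intermediate state after 1 round:
P = P($1→$0)·P($0→$1) + P($1→$1)·P($1→$1) + P($1→$2)·P($2→$1)
  = 0.3×0.45 + 0.5×0.5 + 0.2×0.25
  = 0.1350 + 0.2500 + 0.0500 = 0.4350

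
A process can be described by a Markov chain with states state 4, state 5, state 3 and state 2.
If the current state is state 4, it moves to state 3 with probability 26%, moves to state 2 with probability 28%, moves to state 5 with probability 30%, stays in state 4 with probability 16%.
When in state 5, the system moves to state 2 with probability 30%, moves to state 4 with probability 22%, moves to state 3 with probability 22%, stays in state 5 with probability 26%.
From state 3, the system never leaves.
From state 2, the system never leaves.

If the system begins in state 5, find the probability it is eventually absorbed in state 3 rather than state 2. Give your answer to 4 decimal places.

0.4356

Let h(s) be the probability of absorption at state 3 starting from transient state s. Then h(state 3) = 1 and h(state 2) = 0. By first-step analysis:
h(state 4) = 0.16·h(state 4) + 0.3·h(state 5) + 0.26·1 + 0.28·0
h(state 5) = 0.22·h(state 4) + 0.26·h(state 5) + 0.22·1 + 0.3·0
Solving: h(state 4) = 0.4651, h(state 5) = 0.4356.
Starting from state 5, the probability is 0.4356.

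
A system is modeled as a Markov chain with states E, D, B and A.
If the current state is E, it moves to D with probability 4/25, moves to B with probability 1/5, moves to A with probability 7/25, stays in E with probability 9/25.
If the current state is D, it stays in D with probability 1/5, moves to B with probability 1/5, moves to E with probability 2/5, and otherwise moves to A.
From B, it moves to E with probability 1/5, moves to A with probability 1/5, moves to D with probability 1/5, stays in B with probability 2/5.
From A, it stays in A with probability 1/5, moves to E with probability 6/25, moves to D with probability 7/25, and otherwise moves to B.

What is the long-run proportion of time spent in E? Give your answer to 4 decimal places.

Let the stationary distribution be π with π = πP and π_1 + π_2 + π_3 + π_4 = 1.
π_1 = 0.36·π_1 + 0.4·π_2 + 0.2·π_3 + 0.24·π_4
π_2 = 0.16·π_1 + 0.2·π_2 + 0.2·π_3 + 0.28·π_4
π_3 = 0.2·π_1 + 0.2·π_2 + 0.4·π_3 + 0.28·π_4
Solving with the normalization constraint gives π = (0.2978, 0.2060, 0.2724, 0.2238).
So the stationary probability of E is 0.2978.

0.2978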